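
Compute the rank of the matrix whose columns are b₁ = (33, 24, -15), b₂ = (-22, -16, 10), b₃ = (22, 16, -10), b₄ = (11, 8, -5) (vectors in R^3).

1

Apply Gaussian elimination to the matrix whose rows are b₁, b₂, b₃, b₄.
Reduction leaves 1 leading entry, giving rank 1.
(With 4 elements in a 3-dimensional space the rank is at most 3.)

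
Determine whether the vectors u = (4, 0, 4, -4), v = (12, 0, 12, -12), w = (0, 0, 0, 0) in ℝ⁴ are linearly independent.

One of the vectors is the zero vector, so the set is linearly dependent.

linearly dependent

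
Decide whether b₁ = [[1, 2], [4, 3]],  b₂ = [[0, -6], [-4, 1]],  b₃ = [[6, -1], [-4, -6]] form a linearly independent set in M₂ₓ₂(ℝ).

linearly independent

Write each element as a coordinate vector in ℝ⁴ using {E₁₁, E₁₂, E₂₁, E₂₂}.
Row-reduce the matrix whose columns are b₁, b₂, b₃.
The reduction yields 3 nonzero rows, so the rank is 3.
Since rank = 3 (the number of vectors), the set is linearly independent.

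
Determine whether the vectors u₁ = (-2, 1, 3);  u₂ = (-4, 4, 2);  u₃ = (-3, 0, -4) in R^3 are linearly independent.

Row-reduce the matrix whose columns are u₁, u₂, u₃.
The reduction yields 3 nonzero rows, so the rank is 3.
Since rank = 3 (the number of vectors), the set is linearly independent.

linearly independent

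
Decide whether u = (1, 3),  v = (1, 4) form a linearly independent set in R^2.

linearly independent

The matrix [u|v] has determinant 1.
A nonzero determinant means the columns are linearly independent.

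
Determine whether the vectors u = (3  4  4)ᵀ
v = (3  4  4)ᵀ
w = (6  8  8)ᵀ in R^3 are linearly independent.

Place the vectors as rows of a 3×3 matrix and reduce to echelon form.
The reduction yields 1 nonzero row, so the rank is 1.
Since rank 1 < 3, the set is linearly dependent.

linearly dependent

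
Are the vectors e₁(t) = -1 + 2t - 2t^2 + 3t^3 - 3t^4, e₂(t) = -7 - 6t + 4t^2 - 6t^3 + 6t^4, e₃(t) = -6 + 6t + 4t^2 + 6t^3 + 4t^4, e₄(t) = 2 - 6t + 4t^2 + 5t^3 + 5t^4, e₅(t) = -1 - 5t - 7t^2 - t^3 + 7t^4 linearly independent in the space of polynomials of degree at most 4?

Write each element as a coordinate vector in ℝ⁵ using {1, t, …, t^4}.
Place the vectors as rows of a 5×5 matrix and reduce to echelon form.
The reduction yields 5 nonzero rows, so the rank is 5.
Since rank = 5 (the number of vectors), the set is linearly independent.

linearly independent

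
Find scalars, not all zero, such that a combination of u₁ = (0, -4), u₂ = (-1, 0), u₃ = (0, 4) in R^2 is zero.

u₁ + u₃ = 0

Write the vectors as columns of a matrix and find a nonzero vector in its null space.
The free variable yields coefficients (1, 0, 1) (any nonzero multiple also works).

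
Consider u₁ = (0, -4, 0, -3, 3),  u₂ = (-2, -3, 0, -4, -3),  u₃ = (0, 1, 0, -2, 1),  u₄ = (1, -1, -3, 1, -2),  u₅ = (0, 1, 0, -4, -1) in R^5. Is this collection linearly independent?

Place the vectors as rows of a 5×5 matrix and reduce to echelon form.
The reduction yields 5 nonzero rows, so the rank is 5.
Since rank = 5 (the number of vectors), the set is linearly independent.

linearly independent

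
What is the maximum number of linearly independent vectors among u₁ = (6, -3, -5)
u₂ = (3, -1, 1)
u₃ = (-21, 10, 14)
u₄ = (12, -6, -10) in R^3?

Put the 3×4 matrix [u₁|u₂|u₃|u₄] into echelon form.
The echelon form has 2 nonzero rows, so the rank is 2.
(With 4 elements in a 3-dimensional space the rank is at most 3.)

2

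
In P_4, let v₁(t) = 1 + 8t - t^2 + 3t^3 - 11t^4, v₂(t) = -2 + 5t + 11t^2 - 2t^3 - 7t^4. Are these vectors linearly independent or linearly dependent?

Write each element as a coordinate vector in ℝ⁵ using {1, t, …, t^4}.
Row-reduce the matrix whose columns are v₁, v₂.
The reduction yields 2 nonzero rows, so the rank is 2.
Since rank = 2 (the number of vectors), the set is linearly independent.

linearly independent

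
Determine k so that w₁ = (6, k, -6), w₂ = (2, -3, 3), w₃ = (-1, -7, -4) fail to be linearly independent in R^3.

k = -60

Place the vectors as rows of a 3×3 matrix; dependence ⇔ determinant zero.
Expanding, det = 5*k + 300.
Setting this to zero gives k = -60.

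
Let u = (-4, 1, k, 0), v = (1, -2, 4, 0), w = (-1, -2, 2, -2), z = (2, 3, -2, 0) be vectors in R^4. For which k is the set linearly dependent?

k = -6

Dependence holds iff the 4×4 matrix [u v w z] is singular.
Cofactor expansion gives det = 14*k + 84.
This vanishes exactly when k = -6.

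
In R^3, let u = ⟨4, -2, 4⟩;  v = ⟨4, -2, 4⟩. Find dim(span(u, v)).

Put the 3×2 matrix [u|v] into echelon form.
Exactly 1 pivot survives; hence the rank is 1.

1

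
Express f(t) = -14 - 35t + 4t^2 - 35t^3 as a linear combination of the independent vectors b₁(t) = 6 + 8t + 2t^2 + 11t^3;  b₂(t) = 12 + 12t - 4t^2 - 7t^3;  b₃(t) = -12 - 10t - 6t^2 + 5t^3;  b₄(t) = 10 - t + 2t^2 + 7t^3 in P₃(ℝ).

Work in coordinates with respect to the standard basis {1, t, …, t^3}.
Since b₁, b₂, b₃, b₄ are independent, the coefficients expressing f are uniquely determined by a linear system.
Back-substitution yields (c₁, …, c₄) = (-4, -1, -1, 1).

f = -4b₁ - b₂ - b₃ + b₄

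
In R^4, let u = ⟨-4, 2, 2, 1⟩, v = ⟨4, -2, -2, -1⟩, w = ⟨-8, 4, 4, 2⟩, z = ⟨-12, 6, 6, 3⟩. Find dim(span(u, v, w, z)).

Form the matrix with u, v, w, z as columns and reduce.
There is 1 pivot column, so rank = 1.

1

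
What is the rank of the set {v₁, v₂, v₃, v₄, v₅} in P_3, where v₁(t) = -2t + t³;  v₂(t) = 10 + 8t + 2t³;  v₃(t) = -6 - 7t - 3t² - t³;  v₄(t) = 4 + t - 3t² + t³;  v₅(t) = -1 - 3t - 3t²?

Represent each element by its coordinate vector in ℝ⁴.
Apply Gaussian elimination to the matrix whose rows are v₁, v₂, v₃, v₄, v₅.
Exactly 3 pivots survive; hence the rank is 3.
(With 5 elements in a 4-dimensional space the rank is at most 4.)

rank 3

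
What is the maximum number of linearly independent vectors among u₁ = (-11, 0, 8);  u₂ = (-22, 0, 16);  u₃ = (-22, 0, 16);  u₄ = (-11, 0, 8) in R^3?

1

Form the matrix with u₁, u₂, u₃, u₄ as columns and reduce.
There is 1 pivot column, so rank = 1.
(With 4 elements in a 3-dimensional space the rank is at most 3.)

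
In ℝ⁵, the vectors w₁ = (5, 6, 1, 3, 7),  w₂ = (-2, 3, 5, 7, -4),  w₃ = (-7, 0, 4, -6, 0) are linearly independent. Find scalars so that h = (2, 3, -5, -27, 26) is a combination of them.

h = 2w₁ - 3w₂ + 2w₃

Solve the system with w₁, w₂, w₃ as columns and h as the right-hand side.
Back-substitution yields (c₁, c₂, c₃) = (2, -3, 2).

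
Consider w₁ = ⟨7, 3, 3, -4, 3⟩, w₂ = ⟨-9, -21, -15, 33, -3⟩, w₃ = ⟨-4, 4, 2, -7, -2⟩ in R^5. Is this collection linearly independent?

linearly dependent

Place the vectors as rows of a 3×5 matrix and reduce to echelon form.
The reduction yields 2 nonzero rows, so the rank is 2.
Since rank 2 < 3, the set is linearly dependent.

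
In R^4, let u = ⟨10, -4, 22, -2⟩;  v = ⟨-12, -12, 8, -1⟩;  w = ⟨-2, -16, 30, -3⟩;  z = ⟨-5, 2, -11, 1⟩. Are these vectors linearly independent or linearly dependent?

linearly dependent

Row-reduce the matrix whose columns are u, v, w, z.
The reduction yields 2 nonzero rows, so the rank is 2.
Since rank 2 < 4, the set is linearly dependent.
Indeed u + v - w = 0.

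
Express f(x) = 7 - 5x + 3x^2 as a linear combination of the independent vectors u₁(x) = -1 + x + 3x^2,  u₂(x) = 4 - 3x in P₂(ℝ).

Identify each element with its coordinate vector in ℝ³ via {1, x, x^2}.
Set up the augmented matrix [u₁ | u₂ | f] and row-reduce.
The system has the unique solution (c₁, c₂) = (1, 2).

f = u₁ + 2u₂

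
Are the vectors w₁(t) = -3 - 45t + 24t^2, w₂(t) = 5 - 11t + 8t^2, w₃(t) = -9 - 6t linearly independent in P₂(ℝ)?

Take coordinates with respect to the standard basis {1, t, t^2}.
Row-reduce the matrix whose columns are w₁, w₂, w₃.
The reduction yields 2 nonzero rows, so the rank is 2.
Since rank 2 < 3, the set is linearly dependent.
Indeed w₁ - 3w₂ - 2w₃ = 0.

linearly dependent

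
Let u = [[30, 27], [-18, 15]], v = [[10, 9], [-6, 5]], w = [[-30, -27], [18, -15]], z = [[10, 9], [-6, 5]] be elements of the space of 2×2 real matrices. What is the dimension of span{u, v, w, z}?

dim = 1

Represent each element by its coordinate vector in ℝ⁴.
Put the 4×4 matrix [u|v|w|z] into echelon form.
Exactly 1 pivot survives; hence the rank is 1.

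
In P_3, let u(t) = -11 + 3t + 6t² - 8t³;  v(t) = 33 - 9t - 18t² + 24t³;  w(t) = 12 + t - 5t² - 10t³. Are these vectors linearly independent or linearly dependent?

linearly dependent

Write each element as a coordinate vector in ℝ⁴ using {1, t, …, t³}.
Place the vectors as rows of a 3×4 matrix and reduce to echelon form.
The reduction yields 2 nonzero rows, so the rank is 2.
Since rank 2 < 3, the set is linearly dependent.
Indeed 3u + v = 0.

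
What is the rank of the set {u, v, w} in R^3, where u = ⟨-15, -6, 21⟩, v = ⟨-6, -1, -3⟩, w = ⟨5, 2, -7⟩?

Apply Gaussian elimination to the matrix whose rows are u, v, w.
There are 2 pivot columns, so rank = 2.

2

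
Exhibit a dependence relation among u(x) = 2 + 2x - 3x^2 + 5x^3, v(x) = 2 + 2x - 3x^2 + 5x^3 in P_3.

Pass to coordinate vectors relative to the basis {1, x, …, x^3}.
Write the vectors as columns of a matrix and find a nonzero vector in its null space.
The free variable yields coefficients (1, -1) (any nonzero multiple also works).

u - v = 0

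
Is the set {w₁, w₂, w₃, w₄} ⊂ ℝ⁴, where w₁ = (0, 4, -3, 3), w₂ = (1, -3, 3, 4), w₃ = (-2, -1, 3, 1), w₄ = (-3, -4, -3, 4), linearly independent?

Row-reduce the matrix whose columns are w₁, w₂, w₃, w₄.
The reduction yields 4 nonzero rows, so the rank is 4.
Since rank = 4 (the number of vectors), the set is linearly independent.

linearly independent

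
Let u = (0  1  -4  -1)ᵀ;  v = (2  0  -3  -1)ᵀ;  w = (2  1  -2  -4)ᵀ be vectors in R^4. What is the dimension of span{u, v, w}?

3

Put the 4×3 matrix [u|v|w] into echelon form.
The echelon form has 3 nonzero rows, so the rank is 3.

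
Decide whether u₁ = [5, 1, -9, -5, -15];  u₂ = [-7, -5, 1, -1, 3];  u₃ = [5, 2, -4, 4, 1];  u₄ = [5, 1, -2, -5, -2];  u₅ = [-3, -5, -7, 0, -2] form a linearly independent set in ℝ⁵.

linearly dependent

Place the vectors as rows of a 5×5 matrix and reduce to echelon form.
The reduction yields 4 nonzero rows, so the rank is 4.
Since rank 4 < 5, the set is linearly dependent.
Indeed u₁ + 3u₂ + 2u₃ - 2u₅ = 0.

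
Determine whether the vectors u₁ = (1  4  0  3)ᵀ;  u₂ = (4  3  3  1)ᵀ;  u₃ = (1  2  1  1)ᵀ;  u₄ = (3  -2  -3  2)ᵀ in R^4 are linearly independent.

linearly independent

Place the vectors as rows of a 4×4 matrix and reduce to echelon form.
The reduction yields 4 nonzero rows, so the rank is 4.
Since rank = 4 (the number of vectors), the set is linearly independent.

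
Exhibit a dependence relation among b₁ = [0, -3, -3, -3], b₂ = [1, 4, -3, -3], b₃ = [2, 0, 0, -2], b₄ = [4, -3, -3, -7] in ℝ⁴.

b₁ + 2b₃ - b₄ = 0

Solve the homogeneous system with b₁, b₂, b₃, b₄ as columns by row-reducing the coefficient matrix.
The free variable yields coefficients (1, 0, 2, -1) (any nonzero multiple also works).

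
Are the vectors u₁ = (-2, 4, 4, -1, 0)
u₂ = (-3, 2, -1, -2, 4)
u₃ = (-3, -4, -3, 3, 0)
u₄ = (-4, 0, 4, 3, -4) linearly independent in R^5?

Place the vectors as rows of a 4×5 matrix and reduce to echelon form.
The reduction yields 4 nonzero rows, so the rank is 4.
Since rank = 4 (the number of vectors), the set is linearly independent.

linearly independent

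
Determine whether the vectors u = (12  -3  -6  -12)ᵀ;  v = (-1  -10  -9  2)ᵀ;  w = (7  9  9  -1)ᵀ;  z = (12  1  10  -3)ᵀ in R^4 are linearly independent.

linearly independent

Form the 4×4 matrix with these as columns; its determinant is 7728.
A nonzero determinant means the columns are linearly independent.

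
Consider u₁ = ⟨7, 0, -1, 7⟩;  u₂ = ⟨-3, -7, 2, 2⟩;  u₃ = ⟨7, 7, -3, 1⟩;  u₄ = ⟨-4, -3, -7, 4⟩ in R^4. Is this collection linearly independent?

linearly independent

The matrix [u₁|u₂|u₃|u₄] has determinant 527.
A nonzero determinant means the columns are linearly independent.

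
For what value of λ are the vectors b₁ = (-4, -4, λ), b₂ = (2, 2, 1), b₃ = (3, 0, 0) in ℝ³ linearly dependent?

Place the vectors as rows of a 3×3 matrix; dependence ⇔ determinant zero.
The determinant works out to -6*λ - 12.
Setting this to zero gives λ = -2.

λ = -2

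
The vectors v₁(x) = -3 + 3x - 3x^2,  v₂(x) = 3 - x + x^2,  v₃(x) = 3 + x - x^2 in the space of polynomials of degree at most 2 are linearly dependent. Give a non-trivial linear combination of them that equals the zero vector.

Write each element as a vector in ℝ³ using {1, x, x^2}.
Write the vectors as columns of a matrix and find a nonzero vector in its null space.
A generator of the null space is (1, 2, -1).

v₁ + 2v₂ - v₃ = 0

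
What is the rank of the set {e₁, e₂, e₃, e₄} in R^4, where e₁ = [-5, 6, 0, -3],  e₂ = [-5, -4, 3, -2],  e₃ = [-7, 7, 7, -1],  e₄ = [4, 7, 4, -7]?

rank 4

Row-reduce the 4×4 matrix with these as rows.
Exactly 4 pivots survive; hence the rank is 4.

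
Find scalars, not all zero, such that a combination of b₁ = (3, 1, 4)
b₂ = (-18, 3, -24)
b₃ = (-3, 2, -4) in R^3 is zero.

Row-reduce the matrix with b₁, b₂, b₃ as columns; the null space gives the coefficients.
A generator of the null space is (3, 1, -3).

3b₁ + b₂ - 3b₃ = 0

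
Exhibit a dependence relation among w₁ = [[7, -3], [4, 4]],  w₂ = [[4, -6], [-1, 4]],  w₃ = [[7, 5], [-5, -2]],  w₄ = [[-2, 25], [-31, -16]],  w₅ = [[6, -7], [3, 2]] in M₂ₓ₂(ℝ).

Take coordinates with respect to {E₁₁, E₁₂, E₂₁, E₂₂}.
Solve the homogeneous system with w₁, w₂, w₃, w₄, w₅ as columns by row-reducing the coefficient matrix.
The free variable yields coefficients (3, -1, -3, 1, 1) (any nonzero multiple also works).

3w₁ - w₂ - 3w₃ + w₄ + w₅ = 0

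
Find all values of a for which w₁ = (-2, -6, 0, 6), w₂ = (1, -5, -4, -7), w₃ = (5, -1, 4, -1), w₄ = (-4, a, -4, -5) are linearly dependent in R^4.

The vectors are dependent exactly when the determinant of the matrix with rows w₁, w₂, w₃, w₄ vanishes.
Cofactor expansion gives det = 80*a - 896.
Setting this to zero gives a = 56/5.

a = 56/5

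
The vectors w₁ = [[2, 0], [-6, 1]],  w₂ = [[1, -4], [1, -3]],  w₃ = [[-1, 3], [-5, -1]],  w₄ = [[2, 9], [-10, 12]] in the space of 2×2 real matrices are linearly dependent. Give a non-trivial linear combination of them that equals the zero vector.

Write each element as a vector in ℝ⁴ using {E₁₁, E₁₂, E₂₁, E₂₂}.
Write the vectors as columns of a matrix and find a nonzero vector in its null space.
One solution (up to scaling) is (2, -3, -1, -1).

2w₁ - 3w₂ - w₃ - w₄ = 0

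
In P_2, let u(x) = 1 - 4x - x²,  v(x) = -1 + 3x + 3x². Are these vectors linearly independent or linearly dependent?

linearly independent

Take coordinates with respect to the standard basis {1, x, x²}.
Row-reduce the matrix whose columns are u, v.
The reduction yields 2 nonzero rows, so the rank is 2.
Since rank = 2 (the number of vectors), the set is linearly independent.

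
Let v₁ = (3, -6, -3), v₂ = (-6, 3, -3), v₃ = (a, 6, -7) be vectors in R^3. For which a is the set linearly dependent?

a = -13

The vectors are dependent exactly when the determinant of the matrix with rows v₁, v₂, v₃ vanishes.
The determinant works out to 27*a + 351.
Setting this to zero gives a = -13.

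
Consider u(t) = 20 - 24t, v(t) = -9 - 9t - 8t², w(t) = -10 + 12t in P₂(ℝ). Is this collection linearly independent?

linearly dependent

Take coordinates with respect to the standard basis {1, t, t²}.
One vector is a scalar multiple of another, so the set is dependent.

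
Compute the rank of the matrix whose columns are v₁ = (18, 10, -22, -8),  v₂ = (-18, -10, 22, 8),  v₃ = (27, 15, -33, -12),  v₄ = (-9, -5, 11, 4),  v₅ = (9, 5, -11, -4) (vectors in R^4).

Row-reduce the 5×4 matrix with these as rows.
Reduction leaves 1 leading entry, giving rank 1.
(With 5 elements in a 4-dimensional space the rank is at most 4.)

rank 1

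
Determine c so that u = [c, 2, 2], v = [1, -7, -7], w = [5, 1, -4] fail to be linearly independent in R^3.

c = -2/7

The vectors are dependent exactly when the determinant of the matrix with rows u, v, w vanishes.
Expanding, det = 35*c + 10.
Solving 35*c + 10 = 0 yields c = -2/7.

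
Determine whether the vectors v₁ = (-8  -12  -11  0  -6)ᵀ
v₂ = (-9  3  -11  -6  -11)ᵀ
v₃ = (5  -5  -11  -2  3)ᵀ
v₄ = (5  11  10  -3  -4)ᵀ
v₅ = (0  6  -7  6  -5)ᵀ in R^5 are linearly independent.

linearly independent

Place the vectors as rows of a 5×5 matrix and reduce to echelon form.
The reduction yields 5 nonzero rows, so the rank is 5.
Since rank = 5 (the number of vectors), the set is linearly independent.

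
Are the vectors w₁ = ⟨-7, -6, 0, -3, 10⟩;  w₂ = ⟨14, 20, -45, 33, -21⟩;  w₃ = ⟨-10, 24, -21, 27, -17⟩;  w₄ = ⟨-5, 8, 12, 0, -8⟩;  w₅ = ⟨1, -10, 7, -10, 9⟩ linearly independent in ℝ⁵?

Row-reduce the matrix whose columns are w₁, w₂, w₃, w₄, w₅.
The reduction yields 3 nonzero rows, so the rank is 3.
Since rank 3 < 5, the set is linearly dependent.
Indeed 2w₁ + w₂ - w₃ + 2w₄ = 0.

linearly dependent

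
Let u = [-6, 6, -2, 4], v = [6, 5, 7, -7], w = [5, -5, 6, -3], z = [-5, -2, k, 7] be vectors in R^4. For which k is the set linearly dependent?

k = 18

Place the vectors as rows of a 4×4 matrix; dependence ⇔ determinant zero.
The determinant works out to 22*k - 396.
Solving 22*k - 396 = 0 yields k = 18.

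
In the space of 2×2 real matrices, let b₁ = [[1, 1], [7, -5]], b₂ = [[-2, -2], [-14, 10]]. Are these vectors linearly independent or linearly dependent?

linearly dependent

Take coordinates with respect to the standard basis {E₁₁, E₁₂, E₂₁, E₂₂}.
Row-reduce the matrix whose columns are b₁, b₂.
The reduction yields 1 nonzero row, so the rank is 1.
Since rank 1 < 2, the set is linearly dependent.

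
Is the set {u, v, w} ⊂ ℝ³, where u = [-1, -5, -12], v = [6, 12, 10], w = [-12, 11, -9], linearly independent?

Row-reduce the matrix whose columns are u, v, w.
The reduction yields 3 nonzero rows, so the rank is 3.
Since rank = 3 (the number of vectors), the set is linearly independent.

linearly independent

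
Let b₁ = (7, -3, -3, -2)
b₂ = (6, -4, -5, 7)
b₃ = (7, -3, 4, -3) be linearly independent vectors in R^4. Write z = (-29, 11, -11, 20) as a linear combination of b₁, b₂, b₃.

Solve the system with b₁, b₂, b₃ as columns and z as the right-hand side.
Back-substitution yields (c₁, c₂, c₃) = (-2, 1, -3).

z = -2b₁ + b₂ - 3b₃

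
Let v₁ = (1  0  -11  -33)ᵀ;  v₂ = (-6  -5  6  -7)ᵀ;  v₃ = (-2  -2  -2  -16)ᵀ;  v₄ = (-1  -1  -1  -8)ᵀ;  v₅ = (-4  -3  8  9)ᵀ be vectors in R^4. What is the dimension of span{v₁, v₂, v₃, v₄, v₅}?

dim = 2

Form the matrix with v₁, v₂, v₃, v₄, v₅ as columns and reduce.
The echelon form has 2 nonzero rows, so the rank is 2.
(With 5 elements in a 4-dimensional space the rank is at most 4.)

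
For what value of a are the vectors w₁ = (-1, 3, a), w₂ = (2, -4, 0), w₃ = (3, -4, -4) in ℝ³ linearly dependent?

Place the vectors as rows of a 3×3 matrix; dependence ⇔ determinant zero.
Cofactor expansion gives det = 4*a + 8.
This vanishes exactly when a = -2.

a = -2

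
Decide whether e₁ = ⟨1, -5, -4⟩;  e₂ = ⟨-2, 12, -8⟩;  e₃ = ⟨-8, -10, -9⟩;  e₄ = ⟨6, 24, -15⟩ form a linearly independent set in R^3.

There are 4 vectors in a 3-dimensional space, so they cannot be linearly independent.

linearly dependent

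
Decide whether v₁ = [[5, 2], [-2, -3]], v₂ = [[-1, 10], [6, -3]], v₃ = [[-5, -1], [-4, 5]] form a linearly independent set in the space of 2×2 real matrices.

Write each element as a coordinate vector in ℝ⁴ using {E₁₁, E₁₂, E₂₁, E₂₂}.
Place the vectors as rows of a 3×4 matrix and reduce to echelon form.
The reduction yields 3 nonzero rows, so the rank is 3.
Since rank = 3 (the number of vectors), the set is linearly independent.

linearly independent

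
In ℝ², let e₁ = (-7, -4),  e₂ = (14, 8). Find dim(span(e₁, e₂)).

Apply Gaussian elimination to the matrix whose rows are e₁, e₂.
Exactly 1 pivot survives; hence the rank is 1.

dim = 1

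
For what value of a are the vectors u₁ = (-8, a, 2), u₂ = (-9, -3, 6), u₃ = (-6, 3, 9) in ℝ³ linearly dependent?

Place the vectors as rows of a 3×3 matrix; dependence ⇔ determinant zero.
Cofactor expansion gives det = 45*a + 270.
Solving 45*a + 270 = 0 yields a = -6.

a = -6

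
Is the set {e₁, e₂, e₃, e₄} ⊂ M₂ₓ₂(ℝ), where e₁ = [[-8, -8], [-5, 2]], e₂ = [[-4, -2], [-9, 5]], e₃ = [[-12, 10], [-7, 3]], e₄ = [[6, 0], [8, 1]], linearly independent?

Take coordinates with respect to the standard basis {E₁₁, E₁₂, E₂₁, E₂₂}.
The matrix [e₁|e₂|e₃|e₄] has determinant -5968.
A nonzero determinant means the columns are linearly independent.

linearly independent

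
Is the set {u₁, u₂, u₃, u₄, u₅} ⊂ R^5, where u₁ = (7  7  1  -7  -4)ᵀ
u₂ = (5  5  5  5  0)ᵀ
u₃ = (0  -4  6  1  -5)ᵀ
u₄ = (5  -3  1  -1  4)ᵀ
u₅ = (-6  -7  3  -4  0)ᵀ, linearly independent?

linearly independent

Place the vectors as rows of a 5×5 matrix and reduce to echelon form.
The reduction yields 5 nonzero rows, so the rank is 5.
Since rank = 5 (the number of vectors), the set is linearly independent.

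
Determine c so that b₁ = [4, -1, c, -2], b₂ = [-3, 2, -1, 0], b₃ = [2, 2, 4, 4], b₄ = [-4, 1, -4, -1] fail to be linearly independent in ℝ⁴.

c = 7

The vectors are dependent exactly when the determinant of the matrix with rows b₁, b₂, b₃, b₄ vanishes.
Expanding, det = 70 - 10*c.
Solving 70 - 10*c = 0 yields c = 7.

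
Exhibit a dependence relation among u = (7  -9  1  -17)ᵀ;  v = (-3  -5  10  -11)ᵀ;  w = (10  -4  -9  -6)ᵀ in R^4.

u - v - w = 0

Solve the homogeneous system with u, v, w as columns by row-reducing the coefficient matrix.
The free variable yields coefficients (1, -1, -1) (any nonzero multiple also works).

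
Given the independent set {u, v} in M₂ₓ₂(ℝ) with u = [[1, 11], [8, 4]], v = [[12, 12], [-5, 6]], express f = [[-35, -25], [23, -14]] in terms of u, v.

f = u - 3v

Take coordinate vectors relative to {E₁₁, E₁₂, E₂₁, E₂₂}.
Write f = c₁u + c₂v and equate components.
The system has the unique solution (c₁, c₂) = (1, -3).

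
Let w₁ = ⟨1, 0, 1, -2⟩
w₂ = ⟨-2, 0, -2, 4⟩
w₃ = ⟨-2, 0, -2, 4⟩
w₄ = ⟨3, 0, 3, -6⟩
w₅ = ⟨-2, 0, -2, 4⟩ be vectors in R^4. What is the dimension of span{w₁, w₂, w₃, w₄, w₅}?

Row-reduce the 5×4 matrix with these as rows.
There is 1 pivot column, so rank = 1.
(With 5 elements in a 4-dimensional space the rank is at most 4.)

dim = 1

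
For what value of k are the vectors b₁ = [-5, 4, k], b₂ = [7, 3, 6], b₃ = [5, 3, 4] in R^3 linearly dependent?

The vectors are dependent exactly when the determinant of the matrix with rows b₁, b₂, b₃ vanishes.
Expanding, det = 6*k + 38.
Solving 6*k + 38 = 0 yields k = -19/3.

k = -19/3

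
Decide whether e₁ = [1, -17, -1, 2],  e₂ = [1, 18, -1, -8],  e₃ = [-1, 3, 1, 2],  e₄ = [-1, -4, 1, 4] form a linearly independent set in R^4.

Form the 4×4 matrix with these as columns; its determinant is 0.
A zero determinant means the columns are linearly dependent.
Indeed 3e₁ + 2e₂ + 5e₃ = 0.

linearly dependent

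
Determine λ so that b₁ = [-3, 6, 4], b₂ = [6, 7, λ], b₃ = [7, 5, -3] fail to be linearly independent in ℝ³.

λ = -5/3

Dependence holds iff the 3×3 matrix [b₁ b₂ b₃] is singular.
Cofactor expansion gives det = 57*λ + 95.
Solving 57*λ + 95 = 0 yields λ = -5/3.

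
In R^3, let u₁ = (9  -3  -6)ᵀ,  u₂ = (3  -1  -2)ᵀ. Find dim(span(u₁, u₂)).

Apply Gaussian elimination to the matrix whose rows are u₁, u₂.
The echelon form has 1 nonzero row, so the rank is 1.

dim = 1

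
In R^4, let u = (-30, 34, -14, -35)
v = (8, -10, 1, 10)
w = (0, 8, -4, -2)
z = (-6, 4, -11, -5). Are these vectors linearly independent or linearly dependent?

linearly dependent

The matrix [u|v|w|z] has determinant 0.
A zero determinant means the columns are linearly dependent.
Indeed u + 3v - z = 0.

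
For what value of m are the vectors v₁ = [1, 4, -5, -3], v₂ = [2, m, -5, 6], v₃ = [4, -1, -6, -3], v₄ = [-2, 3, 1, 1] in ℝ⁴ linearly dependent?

m = 30/11

Place the vectors as rows of a 4×4 matrix; dependence ⇔ determinant zero.
Cofactor expansion gives det = 11*m - 30.
Solving 11*m - 30 = 0 yields m = 30/11.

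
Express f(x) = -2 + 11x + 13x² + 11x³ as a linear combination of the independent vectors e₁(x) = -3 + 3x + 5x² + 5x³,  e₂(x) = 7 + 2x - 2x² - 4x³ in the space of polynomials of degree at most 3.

Identify each element with its coordinate vector in ℝ⁴ via {1, x, …, x³}.
Write f = c₁e₁ + c₂e₂ and equate components.
Back-substitution yields (c₁, c₂) = (3, 1).

f = 3e₁ + e₂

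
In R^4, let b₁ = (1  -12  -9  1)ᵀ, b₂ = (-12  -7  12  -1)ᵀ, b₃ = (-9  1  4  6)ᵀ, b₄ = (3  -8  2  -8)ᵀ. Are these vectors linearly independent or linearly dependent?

linearly independent

Place the vectors as rows of a 4×4 matrix and reduce to echelon form.
The reduction yields 4 nonzero rows, so the rank is 4.
Since rank = 4 (the number of vectors), the set is linearly independent.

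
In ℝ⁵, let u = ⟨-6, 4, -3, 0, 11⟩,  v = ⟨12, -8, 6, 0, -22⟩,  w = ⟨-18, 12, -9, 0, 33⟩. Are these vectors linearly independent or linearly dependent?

Row-reduce the matrix whose columns are u, v, w.
The reduction yields 1 nonzero row, so the rank is 1.
Since rank 1 < 3, the set is linearly dependent.
Indeed 2u + v = 0.

linearly dependent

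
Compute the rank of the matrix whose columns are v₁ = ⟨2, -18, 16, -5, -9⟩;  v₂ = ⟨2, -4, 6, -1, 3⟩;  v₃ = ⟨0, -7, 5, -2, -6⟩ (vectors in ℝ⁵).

Apply Gaussian elimination to the matrix whose rows are v₁, v₂, v₃.
Reduction leaves 2 leading entries, giving rank 2.

rank 2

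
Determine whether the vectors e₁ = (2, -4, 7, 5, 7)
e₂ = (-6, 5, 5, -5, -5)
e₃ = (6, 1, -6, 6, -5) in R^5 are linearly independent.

Place the vectors as rows of a 3×5 matrix and reduce to echelon form.
The reduction yields 3 nonzero rows, so the rank is 3.
Since rank = 3 (the number of vectors), the set is linearly independent.

linearly independent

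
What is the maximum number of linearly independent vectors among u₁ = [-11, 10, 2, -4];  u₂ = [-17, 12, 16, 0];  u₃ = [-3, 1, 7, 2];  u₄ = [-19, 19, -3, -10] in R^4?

2

Apply Gaussian elimination to the matrix whose rows are u₁, u₂, u₃, u₄.
Reduction leaves 2 leading entries, giving rank 2.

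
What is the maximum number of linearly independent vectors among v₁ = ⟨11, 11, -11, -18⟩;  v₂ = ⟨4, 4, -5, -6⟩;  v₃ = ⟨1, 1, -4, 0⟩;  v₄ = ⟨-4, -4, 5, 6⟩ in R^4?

Form the matrix with v₁, v₂, v₃, v₄ as columns and reduce.
Exactly 2 pivots survive; hence the rank is 2.

2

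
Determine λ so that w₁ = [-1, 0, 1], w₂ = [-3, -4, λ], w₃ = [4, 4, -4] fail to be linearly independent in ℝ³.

λ = 3

Place the vectors as rows of a 3×3 matrix; dependence ⇔ determinant zero.
Cofactor expansion gives det = 4*λ - 12.
Solving 4*λ - 12 = 0 yields λ = 3.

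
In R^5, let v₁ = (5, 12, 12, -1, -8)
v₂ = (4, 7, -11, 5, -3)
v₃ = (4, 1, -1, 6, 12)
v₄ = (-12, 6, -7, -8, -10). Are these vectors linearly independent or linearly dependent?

linearly independent

Place the vectors as rows of a 4×5 matrix and reduce to echelon form.
The reduction yields 4 nonzero rows, so the rank is 4.
Since rank = 4 (the number of vectors), the set is linearly independent.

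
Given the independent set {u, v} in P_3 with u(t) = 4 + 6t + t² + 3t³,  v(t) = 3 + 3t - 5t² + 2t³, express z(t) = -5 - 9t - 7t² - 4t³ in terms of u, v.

z = -2u + v

Identify each element with its coordinate vector in ℝ⁴ via {1, t, …, t³}.
Solve the system with u, v as columns and z as the right-hand side.
Back-substitution yields (c₁, c₂) = (-2, 1).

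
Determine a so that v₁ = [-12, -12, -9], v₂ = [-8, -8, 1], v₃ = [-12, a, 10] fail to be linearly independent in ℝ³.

a = -12

The set is linearly dependent precisely when det[v₁; v₂; v₃] = 0.
Cofactor expansion gives det = 84*a + 1008.
Setting this to zero gives a = -12.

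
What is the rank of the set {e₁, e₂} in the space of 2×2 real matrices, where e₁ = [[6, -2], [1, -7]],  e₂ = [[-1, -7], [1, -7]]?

Represent each element by its coordinate vector in ℝ⁴.
Row-reduce the 2×4 matrix with these as rows.
Exactly 2 pivots survive; hence the rank is 2.

2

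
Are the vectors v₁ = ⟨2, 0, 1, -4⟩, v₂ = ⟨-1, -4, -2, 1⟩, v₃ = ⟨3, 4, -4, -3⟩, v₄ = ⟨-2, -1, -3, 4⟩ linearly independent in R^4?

Form the 4×4 matrix with these as columns; its determinant is -12.
A nonzero determinant means the columns are linearly independent.

linearly independent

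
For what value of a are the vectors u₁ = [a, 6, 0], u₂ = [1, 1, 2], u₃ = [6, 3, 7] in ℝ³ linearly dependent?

a = -30

Place the vectors as rows of a 3×3 matrix; dependence ⇔ determinant zero.
The determinant works out to a + 30.
This vanishes exactly when a = -30.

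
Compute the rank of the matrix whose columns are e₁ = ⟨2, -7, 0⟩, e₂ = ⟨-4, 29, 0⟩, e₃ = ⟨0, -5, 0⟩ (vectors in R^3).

2

Put the 3×3 matrix [e₁|e₂|e₃] into echelon form.
Exactly 2 pivots survive; hence the rank is 2.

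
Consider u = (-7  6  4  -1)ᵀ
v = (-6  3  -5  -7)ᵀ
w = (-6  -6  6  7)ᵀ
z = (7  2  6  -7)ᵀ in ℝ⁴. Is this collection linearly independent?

Form the 4×4 matrix with these as columns; its determinant is -8714.
A nonzero determinant means the columns are linearly independent.

linearly independent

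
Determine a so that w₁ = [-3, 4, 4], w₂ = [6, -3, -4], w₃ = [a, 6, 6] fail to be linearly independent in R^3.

a = -9/2

Dependence holds iff the 3×3 matrix [w₁ w₂ w₃] is singular.
Expanding, det = -4*a - 18.
Setting this to zero gives a = -9/2.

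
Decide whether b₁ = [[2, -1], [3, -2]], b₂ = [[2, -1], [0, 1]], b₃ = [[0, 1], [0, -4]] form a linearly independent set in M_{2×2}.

Take coordinates with respect to the standard basis {E₁₁, E₁₂, E₂₁, E₂₂}.
Row-reduce the matrix whose columns are b₁, b₂, b₃.
The reduction yields 3 nonzero rows, so the rank is 3.
Since rank = 3 (the number of vectors), the set is linearly independent.

linearly independent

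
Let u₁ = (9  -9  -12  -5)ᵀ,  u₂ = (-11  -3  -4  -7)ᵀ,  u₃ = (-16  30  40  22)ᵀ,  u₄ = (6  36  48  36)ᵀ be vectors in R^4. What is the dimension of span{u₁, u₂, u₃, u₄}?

Apply Gaussian elimination to the matrix whose rows are u₁, u₂, u₃, u₄.
The echelon form has 2 nonzero rows, so the rank is 2.

dim = 2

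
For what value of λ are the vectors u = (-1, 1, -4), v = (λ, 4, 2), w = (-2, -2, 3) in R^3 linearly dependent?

Place the vectors as rows of a 3×3 matrix; dependence ⇔ determinant zero.
Expanding, det = 5*λ - 52.
Setting this to zero gives λ = 52/5.

λ = 52/5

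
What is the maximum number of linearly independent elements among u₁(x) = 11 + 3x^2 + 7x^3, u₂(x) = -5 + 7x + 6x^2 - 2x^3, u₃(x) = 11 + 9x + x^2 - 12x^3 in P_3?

Pass to coordinate vectors with respect to the basis {1, x, …, x^3}.
Form the matrix with u₁, u₂, u₃ as columns and reduce.
Exactly 3 pivots survive; hence the rank is 3.

3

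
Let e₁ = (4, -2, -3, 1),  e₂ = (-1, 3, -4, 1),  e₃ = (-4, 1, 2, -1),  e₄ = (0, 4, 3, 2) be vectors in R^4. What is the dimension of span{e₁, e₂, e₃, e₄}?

Row-reduce the 4×4 matrix with these as rows.
Exactly 4 pivots survive; hence the rank is 4.

4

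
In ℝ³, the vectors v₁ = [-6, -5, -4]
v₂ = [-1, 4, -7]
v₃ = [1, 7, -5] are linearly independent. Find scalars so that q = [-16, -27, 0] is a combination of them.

q = 2v₁ + v₂ - 3v₃

Since v₁, v₂, v₃ are independent, the coefficients expressing q are uniquely determined by a linear system.
Back-substitution yields (α₁, α₂, α₃) = (2, 1, -3).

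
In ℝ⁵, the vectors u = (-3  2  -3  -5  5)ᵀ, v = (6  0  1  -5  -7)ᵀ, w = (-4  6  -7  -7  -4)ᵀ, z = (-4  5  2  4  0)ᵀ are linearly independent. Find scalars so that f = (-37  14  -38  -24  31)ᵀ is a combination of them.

Solve the system with u, v, w, z as columns and f as the right-hand side.
Back-substitution yields (c₁, …, c₄) = (3, -4, 3, -2).

f = 3u - 4v + 3w - 2z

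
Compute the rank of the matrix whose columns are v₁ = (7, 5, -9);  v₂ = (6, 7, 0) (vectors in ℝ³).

rank 2

Form the matrix with v₁, v₂ as columns and reduce.
The echelon form has 2 nonzero rows, so the rank is 2.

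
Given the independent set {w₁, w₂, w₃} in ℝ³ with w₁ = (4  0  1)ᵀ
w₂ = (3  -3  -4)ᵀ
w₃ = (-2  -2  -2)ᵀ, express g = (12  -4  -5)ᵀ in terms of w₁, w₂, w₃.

g = w₁ + 2w₂ - w₃

Since w₁, w₂, w₃ are independent, the coefficients expressing g are uniquely determined by a linear system.
Back-substitution yields (a₁, a₂, a₃) = (1, 2, -1).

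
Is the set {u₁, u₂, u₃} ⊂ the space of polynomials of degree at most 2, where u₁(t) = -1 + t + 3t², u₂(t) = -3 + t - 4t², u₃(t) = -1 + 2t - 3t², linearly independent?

Take coordinates with respect to the standard basis {1, t, t²}.
Form the 3×3 matrix with these as columns; its determinant is -25.
A nonzero determinant means the columns are linearly independent.

linearly independent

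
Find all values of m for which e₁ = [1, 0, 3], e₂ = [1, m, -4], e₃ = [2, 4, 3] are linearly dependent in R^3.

m = 28/3

The vectors are dependent exactly when the determinant of the matrix with rows e₁, e₂, e₃ vanishes.
The determinant works out to 28 - 3*m.
Solving 28 - 3*m = 0 yields m = 28/3.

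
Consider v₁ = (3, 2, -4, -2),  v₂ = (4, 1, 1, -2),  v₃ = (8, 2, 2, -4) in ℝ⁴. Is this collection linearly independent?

Row-reduce the matrix whose columns are v₁, v₂, v₃.
The reduction yields 2 nonzero rows, so the rank is 2.
Since rank 2 < 3, the set is linearly dependent.
Indeed 2v₂ - v₃ = 0.

linearly dependent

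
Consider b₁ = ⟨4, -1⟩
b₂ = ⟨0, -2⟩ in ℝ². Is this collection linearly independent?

linearly independent

Place the vectors as rows of a 2×2 matrix and reduce to echelon form.
The reduction yields 2 nonzero rows, so the rank is 2.
Since rank = 2 (the number of vectors), the set is linearly independent.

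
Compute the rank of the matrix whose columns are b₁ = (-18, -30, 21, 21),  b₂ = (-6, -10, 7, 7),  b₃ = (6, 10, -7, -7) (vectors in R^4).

Apply Gaussian elimination to the matrix whose rows are b₁, b₂, b₃.
The echelon form has 1 nonzero row, so the rank is 1.

1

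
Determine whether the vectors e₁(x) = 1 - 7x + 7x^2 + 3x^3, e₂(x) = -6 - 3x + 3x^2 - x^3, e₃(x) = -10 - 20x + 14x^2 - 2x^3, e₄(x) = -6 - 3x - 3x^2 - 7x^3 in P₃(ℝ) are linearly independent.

Take coordinates with respect to the standard basis {1, x, …, x^3}.
Form the 4×4 matrix with these as columns; its determinant is 0.
A zero determinant means the columns are linearly dependent.

linearly dependent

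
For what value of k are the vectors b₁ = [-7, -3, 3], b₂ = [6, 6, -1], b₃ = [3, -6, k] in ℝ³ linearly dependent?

k = -37/8

Dependence holds iff the 3×3 matrix [b₁ b₂ b₃] is singular.
Expanding, det = -24*k - 111.
Solving -24*k - 111 = 0 yields k = -37/8.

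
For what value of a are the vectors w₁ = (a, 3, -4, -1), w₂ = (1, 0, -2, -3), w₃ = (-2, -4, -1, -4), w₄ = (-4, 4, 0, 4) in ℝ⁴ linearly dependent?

Place the vectors as rows of a 4×4 matrix; dependence ⇔ determinant zero.
The determinant works out to -12*a - 116.
This vanishes exactly when a = -29/3.

a = -29/3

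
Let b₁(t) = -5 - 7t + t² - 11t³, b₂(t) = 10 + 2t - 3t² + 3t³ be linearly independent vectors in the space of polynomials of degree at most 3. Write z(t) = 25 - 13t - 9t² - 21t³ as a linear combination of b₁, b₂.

z = 3b₁ + 4b₂

Identify each element with its coordinate vector in ℝ⁴ via {1, t, …, t³}.
Solve the system with b₁, b₂ as columns and z as the right-hand side.
The system has the unique solution (c₁, c₂) = (3, 4).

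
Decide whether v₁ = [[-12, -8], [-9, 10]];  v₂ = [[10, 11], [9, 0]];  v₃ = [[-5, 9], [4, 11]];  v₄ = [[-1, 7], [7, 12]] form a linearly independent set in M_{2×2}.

linearly independent

Take coordinates with respect to the standard basis {E₁₁, E₁₂, E₂₁, E₂₂}.
Form the 4×4 matrix with these as columns; its determinant is -3827.
A nonzero determinant means the columns are linearly independent.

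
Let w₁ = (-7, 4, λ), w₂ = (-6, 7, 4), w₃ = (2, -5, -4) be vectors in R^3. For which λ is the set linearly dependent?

Place the vectors as rows of a 3×3 matrix; dependence ⇔ determinant zero.
Cofactor expansion gives det = 16*λ - 8.
This vanishes exactly when λ = 1/2.

λ = 1/2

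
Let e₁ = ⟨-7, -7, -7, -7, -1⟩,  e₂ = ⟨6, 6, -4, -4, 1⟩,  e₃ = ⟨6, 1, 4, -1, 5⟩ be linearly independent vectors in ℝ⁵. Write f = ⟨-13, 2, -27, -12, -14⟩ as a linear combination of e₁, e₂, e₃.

Set up the augmented matrix [e₁ | e₂ | e₃ | f] and row-reduce.
Back-substitution yields (α₁, α₂, α₃) = (1, 2, -3).

f = e₁ + 2e₂ - 3e₃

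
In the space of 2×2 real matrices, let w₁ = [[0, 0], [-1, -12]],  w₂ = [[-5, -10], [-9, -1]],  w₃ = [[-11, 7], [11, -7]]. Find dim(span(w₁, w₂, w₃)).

3

Represent each element by its coordinate vector in ℝ⁴.
Row-reduce the 3×4 matrix with these as rows.
There are 3 pivot columns, so rank = 3.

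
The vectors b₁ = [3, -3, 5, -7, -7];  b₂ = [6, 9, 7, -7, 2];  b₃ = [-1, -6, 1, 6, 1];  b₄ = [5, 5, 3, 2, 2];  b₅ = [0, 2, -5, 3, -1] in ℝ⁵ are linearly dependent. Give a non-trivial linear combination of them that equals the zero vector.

Row-reduce the matrix with b₁, b₂, b₃, b₄, b₅ as columns; the null space gives the coefficients.
One solution (up to scaling) is (0, 1, 1, -1, 1).

b₂ + b₃ - b₄ + b₅ = 0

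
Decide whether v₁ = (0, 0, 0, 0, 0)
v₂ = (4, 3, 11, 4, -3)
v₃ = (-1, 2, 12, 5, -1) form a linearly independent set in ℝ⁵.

linearly dependent

One of the vectors is the zero vector, so the set is linearly dependent.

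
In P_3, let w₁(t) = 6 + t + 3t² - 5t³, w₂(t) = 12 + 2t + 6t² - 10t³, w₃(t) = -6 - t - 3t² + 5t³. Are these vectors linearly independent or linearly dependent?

Write each element as a coordinate vector in ℝ⁴ using {1, t, …, t³}.
Place the vectors as rows of a 3×4 matrix and reduce to echelon form.
The reduction yields 1 nonzero row, so the rank is 1.
Since rank 1 < 3, the set is linearly dependent.

linearly dependent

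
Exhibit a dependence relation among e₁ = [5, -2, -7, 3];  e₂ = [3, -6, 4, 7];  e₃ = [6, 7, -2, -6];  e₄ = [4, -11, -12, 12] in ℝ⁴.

Row-reduce the matrix with e₁, e₂, e₃, e₄ as columns; the null space gives the coefficients.
The free variable yields coefficients (2, 0, -1, -1) (any nonzero multiple also works).

2e₁ - e₃ - e₄ = 0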